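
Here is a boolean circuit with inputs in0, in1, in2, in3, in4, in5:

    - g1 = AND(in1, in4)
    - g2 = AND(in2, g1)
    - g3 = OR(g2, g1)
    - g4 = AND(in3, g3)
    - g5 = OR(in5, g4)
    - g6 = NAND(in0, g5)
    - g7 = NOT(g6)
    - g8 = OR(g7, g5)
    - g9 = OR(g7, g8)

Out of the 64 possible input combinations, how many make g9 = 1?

g9 = OR(g7, g8) must be 1, so at least one of g7, g8 is 1.
Enumerating the 64 input combinations, 36 give g9 = 1 and 28 give g9 = 0.

36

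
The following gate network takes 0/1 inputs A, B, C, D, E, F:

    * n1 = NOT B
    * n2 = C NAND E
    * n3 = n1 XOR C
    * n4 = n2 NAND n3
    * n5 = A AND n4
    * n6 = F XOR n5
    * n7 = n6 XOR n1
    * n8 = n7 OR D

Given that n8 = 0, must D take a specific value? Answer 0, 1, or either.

0

n8 = n7 OR D must be 0, so both n7 = 0 and D = 0.
Every assignment with n8 = 0 has D = 0; there are 16 such assignment(s).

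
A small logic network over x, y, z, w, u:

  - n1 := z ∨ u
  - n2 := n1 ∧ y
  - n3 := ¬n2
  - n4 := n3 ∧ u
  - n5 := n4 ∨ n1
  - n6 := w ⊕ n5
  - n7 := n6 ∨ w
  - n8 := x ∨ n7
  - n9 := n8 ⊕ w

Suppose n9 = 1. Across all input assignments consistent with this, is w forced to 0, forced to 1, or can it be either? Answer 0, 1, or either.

n9 = n8 ⊕ w must be 1, so n8 and w differ.
Every assignment with n9 = 1 has w = 0; there are 14 such assignment(s).

0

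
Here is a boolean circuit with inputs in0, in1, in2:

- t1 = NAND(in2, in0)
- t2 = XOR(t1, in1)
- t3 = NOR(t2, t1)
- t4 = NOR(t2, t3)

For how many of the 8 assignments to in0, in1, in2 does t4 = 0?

t4 = NOR(t2, t3) must be 0, so at least one of t2, t3 is 1.
Satisfying assignments:
  in0=0, in1=0, in2=0
  in0=0, in1=0, in2=1
  in0=1, in1=0, in2=0
  in0=1, in1=0, in2=1
  in0=1, in1=1, in2=1

5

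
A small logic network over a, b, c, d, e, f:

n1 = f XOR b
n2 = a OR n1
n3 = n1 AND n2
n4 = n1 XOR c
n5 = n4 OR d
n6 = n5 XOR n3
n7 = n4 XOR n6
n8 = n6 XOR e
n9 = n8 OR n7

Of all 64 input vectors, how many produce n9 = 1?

n9 = n8 OR n7 must be 1, so at least one of n8, n7 is 1.
Enumerating the 64 input combinations, 48 give n9 = 1 and 16 give n9 = 0.

48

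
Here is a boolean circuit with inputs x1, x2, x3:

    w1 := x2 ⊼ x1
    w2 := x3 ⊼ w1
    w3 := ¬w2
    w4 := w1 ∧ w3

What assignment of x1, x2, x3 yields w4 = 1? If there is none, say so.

x1=1, x2=0, x3=1

w4 = w1 ∧ w3 must be 1, so both w1 = 1 and w3 = 1.
w1 = x2 ⊼ x1 must be 1, so at least one of x2, x1 is 0.
w3 = ¬w2 must be 1, so w2 = 0.
Check with x1=1, x2=0, x3=1:
w1 = x2 ⊼ x1 = 0 ⊼ 1 = 1
w2 = x3 ⊼ w1 = 1 ⊼ 1 = 0
w3 = ¬w2 = ¬0 = 1
w4 = w1 ∧ w3 = 1 ∧ 1 = 1
So w4 = 1 as required.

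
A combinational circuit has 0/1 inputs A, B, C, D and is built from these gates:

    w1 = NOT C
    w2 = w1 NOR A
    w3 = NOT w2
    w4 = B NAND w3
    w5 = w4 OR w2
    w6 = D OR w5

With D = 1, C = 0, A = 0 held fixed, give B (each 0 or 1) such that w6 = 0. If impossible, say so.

no solution exists

With D = 1, C = 0, A = 0 fixed, none of the 2 settings of B give w6 = 0.
For example, with B=0:
w1 = NOT C = NOT 0 = 1
w2 = w1 NOR A = 1 NOR 0 = 0
w3 = NOT w2 = NOT 0 = 1
w4 = B NAND w3 = 0 NAND 1 = 1
w5 = w4 OR w2 = 1 OR 0 = 1
w6 = D OR w5 = 1 OR 1 = 1
giving w6 = 1 ≠ 0.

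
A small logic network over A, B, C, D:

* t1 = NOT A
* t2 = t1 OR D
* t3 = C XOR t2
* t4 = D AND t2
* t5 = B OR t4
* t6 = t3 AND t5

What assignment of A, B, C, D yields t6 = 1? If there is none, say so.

A=0, B=0, C=0, D=1

t6 = t3 AND t5 must be 1, so both t3 = 1 and t5 = 1.
t3 = C XOR t2 must be 1, so C and t2 differ.
t5 = B OR t4 must be 1, so at least one of B, t4 is 1.
Check with A=0, B=0, C=0, D=1:
t1 = NOT A = NOT 0 = 1
t2 = t1 OR D = 1 OR 1 = 1
t3 = C XOR t2 = 0 XOR 1 = 1
t4 = D AND t2 = 1 AND 1 = 1
t5 = B OR t4 = 0 OR 1 = 1
t6 = t3 AND t5 = 1 AND 1 = 1
So t6 = 1 as required.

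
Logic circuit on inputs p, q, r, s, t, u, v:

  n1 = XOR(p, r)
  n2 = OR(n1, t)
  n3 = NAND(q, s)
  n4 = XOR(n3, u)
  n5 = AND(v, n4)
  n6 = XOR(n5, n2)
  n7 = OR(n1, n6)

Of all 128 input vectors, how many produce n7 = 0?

32

n7 = OR(n1, n6) must be 0, so both n1 = 0 and n6 = 0.
n1 = XOR(p, r) must be 0, so p and r are equal.
Enumerating the 128 input combinations, 32 give n7 = 0 and 96 give n7 = 1.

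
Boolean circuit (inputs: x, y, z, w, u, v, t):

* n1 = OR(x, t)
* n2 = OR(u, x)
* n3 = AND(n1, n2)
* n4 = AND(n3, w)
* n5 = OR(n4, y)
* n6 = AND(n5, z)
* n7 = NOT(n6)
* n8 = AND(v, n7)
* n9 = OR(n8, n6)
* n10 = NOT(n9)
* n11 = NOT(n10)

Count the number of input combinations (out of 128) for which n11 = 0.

43

n11 = NOT(n10) must be 0, so n10 = 1.
n10 = NOT(n9) must be 1, so n9 = 0.
n9 = OR(n8, n6) must be 0, so both n8 = 0 and n6 = 0.
Enumerating the 128 input combinations, 43 give n11 = 0 and 85 give n11 = 1.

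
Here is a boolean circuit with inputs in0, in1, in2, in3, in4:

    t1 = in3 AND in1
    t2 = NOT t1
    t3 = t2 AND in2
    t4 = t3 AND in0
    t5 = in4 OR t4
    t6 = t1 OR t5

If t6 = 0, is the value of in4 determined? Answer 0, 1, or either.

t6 = t1 OR t5 must be 0, so both t1 = 0 and t5 = 0.
Every assignment with t6 = 0 has in4 = 0; there are 9 such assignment(s).

0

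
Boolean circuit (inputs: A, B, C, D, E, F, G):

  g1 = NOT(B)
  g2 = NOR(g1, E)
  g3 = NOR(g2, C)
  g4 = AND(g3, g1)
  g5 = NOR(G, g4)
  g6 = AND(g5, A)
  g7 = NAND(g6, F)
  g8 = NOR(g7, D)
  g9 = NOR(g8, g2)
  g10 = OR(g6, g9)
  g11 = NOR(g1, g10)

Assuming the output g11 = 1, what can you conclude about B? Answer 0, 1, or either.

g11 = NOR(g1, g10) must be 1, so both g1 = 0 and g10 = 0.
g1 = NOT(B) must be 0, so B = 1.
Every assignment with g11 = 1 has B = 1; there are 24 such assignment(s).

1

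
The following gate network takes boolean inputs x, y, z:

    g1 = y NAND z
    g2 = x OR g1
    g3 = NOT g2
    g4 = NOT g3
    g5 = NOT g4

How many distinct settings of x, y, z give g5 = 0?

g5 = NOT g4 must be 0, so g4 = 1.
g4 = NOT g3 must be 1, so g3 = 0.
Enumerating the 8 input combinations, 7 give g5 = 0 and 1 give g5 = 1.

7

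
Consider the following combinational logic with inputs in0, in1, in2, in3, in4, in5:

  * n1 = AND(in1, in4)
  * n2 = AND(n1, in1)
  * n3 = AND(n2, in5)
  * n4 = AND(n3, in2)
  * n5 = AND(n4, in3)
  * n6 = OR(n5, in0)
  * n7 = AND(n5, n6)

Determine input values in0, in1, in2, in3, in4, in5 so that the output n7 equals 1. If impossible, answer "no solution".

n7 = AND(n5, n6) must be 1, so both n5 = 1 and n6 = 1.
n5 = AND(n4, in3) must be 1, so both n4 = 1 and in3 = 1.
n6 = OR(n5, in0) must be 1, so at least one of n5, in0 is 1.
Check with in0=1 in1=1 in2=1 in3=1 in4=1 in5=1:
n1 = AND(in1, in4) = AND(1, 1) = 1
n2 = AND(n1, in1) = AND(1, 1) = 1
n3 = AND(n2, in5) = AND(1, 1) = 1
n4 = AND(n3, in2) = AND(1, 1) = 1
n5 = AND(n4, in3) = AND(1, 1) = 1
n6 = OR(n5, in0) = OR(1, 1) = 1
n7 = AND(n5, n6) = AND(1, 1) = 1
So n7 = 1 as required.

in0=1 in1=1 in2=1 in3=1 in4=1 in5=1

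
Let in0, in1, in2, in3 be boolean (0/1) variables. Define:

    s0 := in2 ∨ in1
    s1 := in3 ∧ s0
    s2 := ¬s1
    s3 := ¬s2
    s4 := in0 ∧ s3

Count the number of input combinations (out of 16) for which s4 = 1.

s4 = in0 ∧ s3 must be 1, so both in0 = 1 and s3 = 1.
s3 = ¬s2 must be 1, so s2 = 0.
Enumerating the 16 input combinations, 3 give s4 = 1 and 13 give s4 = 0.

3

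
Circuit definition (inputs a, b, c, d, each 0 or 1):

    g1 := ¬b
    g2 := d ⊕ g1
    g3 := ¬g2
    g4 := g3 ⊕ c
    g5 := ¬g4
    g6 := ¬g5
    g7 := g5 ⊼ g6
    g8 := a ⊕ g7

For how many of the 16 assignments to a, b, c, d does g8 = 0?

8

g8 = a ⊕ g7 must be 0, so a and g7 are equal.
Enumerating the 16 input combinations, 8 give g8 = 0 and 8 give g8 = 1.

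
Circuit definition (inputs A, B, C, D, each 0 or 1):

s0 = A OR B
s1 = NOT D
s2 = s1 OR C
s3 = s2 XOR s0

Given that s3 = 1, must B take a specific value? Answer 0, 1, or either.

Both values of B occur among assignments with s3 = 1:
  B=0: A=0, B=0, C=0, D=0
  B=1: A=0, B=1, C=0, D=1

either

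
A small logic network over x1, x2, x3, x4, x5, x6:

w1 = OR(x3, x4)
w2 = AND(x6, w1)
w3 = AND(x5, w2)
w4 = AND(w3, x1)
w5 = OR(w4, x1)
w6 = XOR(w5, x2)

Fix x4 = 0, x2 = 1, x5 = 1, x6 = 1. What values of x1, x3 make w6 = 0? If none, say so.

x1=1, x3=0

Check with x4 = 0, x2 = 1, x5 = 1, x6 = 1 and x1=1, x3=0:
w1 = OR(x3, x4) = OR(0, 0) = 0
w2 = AND(x6, w1) = AND(1, 0) = 0
w3 = AND(x5, w2) = AND(1, 0) = 0
w4 = AND(w3, x1) = AND(0, 1) = 0
w5 = OR(w4, x1) = OR(0, 1) = 1
w6 = XOR(w5, x2) = XOR(1, 1) = 0
So w6 = 0.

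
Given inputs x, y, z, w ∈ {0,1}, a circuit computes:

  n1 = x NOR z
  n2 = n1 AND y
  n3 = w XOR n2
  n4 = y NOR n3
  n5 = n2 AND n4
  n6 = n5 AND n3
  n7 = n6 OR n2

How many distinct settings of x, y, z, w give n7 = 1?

n7 = n6 OR n2 must be 1, so at least one of n6, n2 is 1.
Enumerating the 16 input combinations, 2 give n7 = 1 and 14 give n7 = 0.

2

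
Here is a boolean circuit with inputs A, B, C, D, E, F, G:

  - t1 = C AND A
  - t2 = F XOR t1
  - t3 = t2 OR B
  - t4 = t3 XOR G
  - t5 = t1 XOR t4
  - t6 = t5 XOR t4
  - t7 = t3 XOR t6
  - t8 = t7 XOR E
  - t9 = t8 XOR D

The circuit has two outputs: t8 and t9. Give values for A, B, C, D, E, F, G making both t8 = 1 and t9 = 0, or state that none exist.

A=0, B=0, C=0, D=1, E=0, F=1, G=1

Check with A=0, B=0, C=0, D=1, E=0, F=1, G=1:
t1 = C AND A = 0 AND 0 = 0
t2 = F XOR t1 = 1 XOR 0 = 1
t3 = t2 OR B = 1 OR 0 = 1
t4 = t3 XOR G = 1 XOR 1 = 0
t5 = t1 XOR t4 = 0 XOR 0 = 0
t6 = t5 XOR t4 = 0 XOR 0 = 0
t7 = t3 XOR t6 = 1 XOR 0 = 1
t8 = t7 XOR E = 1 XOR 0 = 1
t9 = t8 XOR D = 1 XOR 1 = 0
So t8 = 1 and t9 = 0.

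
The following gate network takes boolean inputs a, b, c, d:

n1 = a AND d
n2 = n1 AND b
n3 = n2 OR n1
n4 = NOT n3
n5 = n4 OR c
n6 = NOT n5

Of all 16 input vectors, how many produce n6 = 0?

n6 = NOT n5 must be 0, so n5 = 1.
n5 = n4 OR c must be 1, so at least one of n4, c is 1.
Enumerating the 16 input combinations, 14 give n6 = 0 and 2 give n6 = 1.

14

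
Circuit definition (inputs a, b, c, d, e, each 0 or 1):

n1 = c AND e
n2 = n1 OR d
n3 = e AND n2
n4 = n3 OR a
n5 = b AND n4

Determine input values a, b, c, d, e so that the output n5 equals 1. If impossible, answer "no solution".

n5 = b AND n4 must be 1, so both b = 1 and n4 = 1.
n4 = n3 OR a must be 1, so at least one of n3, a is 1.
Check with a=0, b=1, c=1, d=1, e=1:
n1 = c AND e = 1 AND 1 = 1
n2 = n1 OR d = 1 OR 1 = 1
n3 = e AND n2 = 1 AND 1 = 1
n4 = n3 OR a = 1 OR 0 = 1
n5 = b AND n4 = 1 AND 1 = 1
So n5 = 1 as required.

a=0, b=1, c=1, d=1, e=1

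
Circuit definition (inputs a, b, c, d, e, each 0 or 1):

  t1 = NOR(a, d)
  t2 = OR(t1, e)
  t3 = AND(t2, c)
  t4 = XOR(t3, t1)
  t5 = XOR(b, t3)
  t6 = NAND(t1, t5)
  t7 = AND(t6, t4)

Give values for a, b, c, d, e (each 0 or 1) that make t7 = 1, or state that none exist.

t7 = AND(t6, t4) must be 1, so both t6 = 1 and t4 = 1.
t6 = NAND(t1, t5) must be 1, so at least one of t1, t5 is 0.
t4 = XOR(t3, t1) must be 1, so t3 and t1 differ.
Check with a=1, b=1, c=1, d=0, e=1:
t1 = NOR(a, d) = NOR(1, 0) = 0
t2 = OR(t1, e) = OR(0, 1) = 1
t3 = AND(t2, c) = AND(1, 1) = 1
t4 = XOR(t3, t1) = XOR(1, 0) = 1
t5 = XOR(b, t3) = XOR(1, 1) = 0
t6 = NAND(t1, t5) = NAND(0, 0) = 1
t7 = AND(t6, t4) = AND(1, 1) = 1
So t7 = 1 as required.

a=1, b=1, c=1, d=0, e=1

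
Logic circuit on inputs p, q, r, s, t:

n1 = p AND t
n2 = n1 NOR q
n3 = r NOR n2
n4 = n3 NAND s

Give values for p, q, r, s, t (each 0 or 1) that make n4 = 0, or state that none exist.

n4 = n3 NAND s must be 0, so both n3 = 1 and s = 1.
Check with p=1 q=0 r=0 s=1 t=1:
n1 = p AND t = 1 AND 1 = 1
n2 = n1 NOR q = 1 NOR 0 = 0
n3 = r NOR n2 = 0 NOR 0 = 1
n4 = n3 NAND s = 1 NAND 1 = 0
So n4 = 0 as required.

p=1 q=0 r=0 s=1 t=1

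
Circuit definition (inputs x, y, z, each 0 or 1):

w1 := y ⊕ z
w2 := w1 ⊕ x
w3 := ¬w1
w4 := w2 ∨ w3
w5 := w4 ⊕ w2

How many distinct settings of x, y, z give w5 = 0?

w5 = w4 ⊕ w2 must be 0, so w4 and w2 are equal.
Enumerating the 8 input combinations, 6 give w5 = 0 and 2 give w5 = 1.

6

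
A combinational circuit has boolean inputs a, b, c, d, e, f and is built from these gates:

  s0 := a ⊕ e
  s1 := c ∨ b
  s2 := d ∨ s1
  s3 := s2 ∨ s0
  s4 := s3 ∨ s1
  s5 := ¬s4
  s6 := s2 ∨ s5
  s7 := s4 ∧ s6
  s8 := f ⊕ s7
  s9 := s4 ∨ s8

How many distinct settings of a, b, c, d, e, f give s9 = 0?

2

s9 = s4 ∨ s8 must be 0, so both s4 = 0 and s8 = 0.
s4 = s3 ∨ s1 must be 0, so both s3 = 0 and s1 = 0.
s8 = f ⊕ s7 must be 0, so f and s7 are equal.
Enumerating the 64 input combinations, 2 give s9 = 0 and 62 give s9 = 1.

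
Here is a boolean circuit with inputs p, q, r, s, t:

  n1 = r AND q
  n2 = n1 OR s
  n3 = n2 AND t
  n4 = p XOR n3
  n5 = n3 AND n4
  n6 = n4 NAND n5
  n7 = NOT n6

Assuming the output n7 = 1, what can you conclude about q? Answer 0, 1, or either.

Both values of q occur among assignments with n7 = 1:
  q=0: p=0, q=0, r=0, s=1, t=1
  q=1: p=0, q=1, r=0, s=1, t=1

either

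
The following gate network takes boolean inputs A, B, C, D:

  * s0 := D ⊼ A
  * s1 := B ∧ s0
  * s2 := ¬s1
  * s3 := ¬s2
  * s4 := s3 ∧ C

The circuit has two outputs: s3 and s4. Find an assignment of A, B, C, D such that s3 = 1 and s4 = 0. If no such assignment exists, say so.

A=1 B=1 C=0 D=0

Check with A=1 B=1 C=0 D=0:
s0 = D ⊼ A = 0 ⊼ 1 = 1
s1 = B ∧ s0 = 1 ∧ 1 = 1
s2 = ¬s1 = ¬1 = 0
s3 = ¬s2 = ¬0 = 1
s4 = s3 ∧ C = 1 ∧ 0 = 0
So s3 = 1 and s4 = 0.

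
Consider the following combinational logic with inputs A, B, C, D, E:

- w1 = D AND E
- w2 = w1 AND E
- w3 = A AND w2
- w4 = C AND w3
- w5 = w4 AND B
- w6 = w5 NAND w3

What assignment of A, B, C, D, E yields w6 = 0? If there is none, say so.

w6 = w5 NAND w3 must be 0, so both w5 = 1 and w3 = 1.
Check with A=1 B=1 C=1 D=1 E=1:
w1 = D AND E = 1 AND 1 = 1
w2 = w1 AND E = 1 AND 1 = 1
w3 = A AND w2 = 1 AND 1 = 1
w4 = C AND w3 = 1 AND 1 = 1
w5 = w4 AND B = 1 AND 1 = 1
w6 = w5 NAND w3 = 1 NAND 1 = 0
So w6 = 0 as required.

A=1 B=1 C=1 D=1 E=1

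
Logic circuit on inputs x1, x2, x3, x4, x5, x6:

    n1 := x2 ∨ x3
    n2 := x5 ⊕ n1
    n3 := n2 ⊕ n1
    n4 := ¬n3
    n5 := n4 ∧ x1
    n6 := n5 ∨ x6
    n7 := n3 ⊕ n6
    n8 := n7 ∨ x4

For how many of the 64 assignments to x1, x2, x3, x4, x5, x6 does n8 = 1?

52

n8 = n7 ∨ x4 must be 1, so at least one of n7, x4 is 1.
Enumerating the 64 input combinations, 52 give n8 = 1 and 12 give n8 = 0.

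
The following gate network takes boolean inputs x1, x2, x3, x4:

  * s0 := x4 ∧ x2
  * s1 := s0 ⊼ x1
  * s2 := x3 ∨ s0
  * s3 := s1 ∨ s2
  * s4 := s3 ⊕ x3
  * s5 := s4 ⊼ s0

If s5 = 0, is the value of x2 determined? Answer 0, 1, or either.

s5 = s4 ⊼ s0 must be 0, so both s4 = 1 and s0 = 1.
s4 = s3 ⊕ x3 must be 1, so s3 and x3 differ.
Every assignment with s5 = 0 has x2 = 1; there are 2 such assignment(s).
  x1=0, x2=1, x3=0, x4=1
  x1=1, x2=1, x3=0, x4=1

1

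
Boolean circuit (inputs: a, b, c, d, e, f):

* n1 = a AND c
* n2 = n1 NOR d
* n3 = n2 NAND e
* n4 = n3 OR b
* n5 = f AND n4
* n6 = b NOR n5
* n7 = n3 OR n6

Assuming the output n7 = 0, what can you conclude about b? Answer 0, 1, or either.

n7 = n3 OR n6 must be 0, so both n3 = 0 and n6 = 0.
n3 = n2 NAND e must be 0, so both n2 = 1 and e = 1.
Every assignment with n7 = 0 has b = 1; there are 6 such assignment(s).

1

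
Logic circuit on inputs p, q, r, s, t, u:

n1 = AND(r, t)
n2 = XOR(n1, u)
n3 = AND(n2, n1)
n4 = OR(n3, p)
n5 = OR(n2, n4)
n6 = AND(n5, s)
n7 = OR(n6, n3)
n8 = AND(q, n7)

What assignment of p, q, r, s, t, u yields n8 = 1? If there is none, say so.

Check with p=0, q=1, r=1, s=0, t=1, u=0:
n1 = AND(r, t) = AND(1, 1) = 1
n2 = XOR(n1, u) = XOR(1, 0) = 1
n3 = AND(n2, n1) = AND(1, 1) = 1
n4 = OR(n3, p) = OR(1, 0) = 1
n5 = OR(n2, n4) = OR(1, 1) = 1
n6 = AND(n5, s) = AND(1, 0) = 0
n7 = OR(n6, n3) = OR(0, 1) = 1
n8 = AND(q, n7) = AND(1, 1) = 1
So n8 = 1 as required.

p=0, q=1, r=1, s=0, t=1, u=0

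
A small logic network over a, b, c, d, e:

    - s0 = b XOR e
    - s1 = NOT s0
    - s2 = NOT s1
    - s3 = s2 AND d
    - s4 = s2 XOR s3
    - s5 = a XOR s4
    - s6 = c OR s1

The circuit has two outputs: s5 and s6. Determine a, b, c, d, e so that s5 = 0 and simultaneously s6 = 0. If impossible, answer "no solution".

a=0, b=0, c=0, d=1, e=1

Check with a=0, b=0, c=0, d=1, e=1:
s0 = b XOR e = 0 XOR 1 = 1
s1 = NOT s0 = NOT 1 = 0
s2 = NOT s1 = NOT 0 = 1
s3 = s2 AND d = 1 AND 1 = 1
s4 = s2 XOR s3 = 1 XOR 1 = 0
s5 = a XOR s4 = 0 XOR 0 = 0
s6 = c OR s1 = 0 OR 0 = 0
So s5 = 0 and s6 = 0.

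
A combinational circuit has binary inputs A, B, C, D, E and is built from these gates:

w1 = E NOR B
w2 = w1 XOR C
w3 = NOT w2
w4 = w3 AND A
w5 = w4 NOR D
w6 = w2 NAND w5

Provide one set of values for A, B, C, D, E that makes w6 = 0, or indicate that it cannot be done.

Check with A=1, B=0, C=0, D=0, E=0:
w1 = E NOR B = 0 NOR 0 = 1
w2 = w1 XOR C = 1 XOR 0 = 1
w3 = NOT w2 = NOT 1 = 0
w4 = w3 AND A = 0 AND 1 = 0
w5 = w4 NOR D = 0 NOR 0 = 1
w6 = w2 NAND w5 = 1 NAND 1 = 0
So w6 = 0 as required.

A=1, B=0, C=0, D=0, E=0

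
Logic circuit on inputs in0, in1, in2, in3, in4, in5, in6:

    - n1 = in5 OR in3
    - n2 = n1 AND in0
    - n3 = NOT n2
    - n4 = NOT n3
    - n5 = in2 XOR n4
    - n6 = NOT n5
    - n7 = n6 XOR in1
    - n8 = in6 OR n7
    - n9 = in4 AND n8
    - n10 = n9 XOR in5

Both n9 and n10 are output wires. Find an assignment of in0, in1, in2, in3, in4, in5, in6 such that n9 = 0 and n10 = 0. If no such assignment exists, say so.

Check with in0=1, in1=0, in2=0, in3=1, in4=0, in5=0, in6=0:
n1 = in5 OR in3 = 0 OR 1 = 1
n2 = n1 AND in0 = 1 AND 1 = 1
n3 = NOT n2 = NOT 1 = 0
n4 = NOT n3 = NOT 0 = 1
n5 = in2 XOR n4 = 0 XOR 1 = 1
n6 = NOT n5 = NOT 1 = 0
n7 = n6 XOR in1 = 0 XOR 0 = 0
n8 = in6 OR n7 = 0 OR 0 = 0
n9 = in4 AND n8 = 0 AND 0 = 0
n10 = n9 XOR in5 = 0 XOR 0 = 0
So n9 = 0 and n10 = 0.

in0=1, in1=0, in2=0, in3=1, in4=0, in5=0, in6=0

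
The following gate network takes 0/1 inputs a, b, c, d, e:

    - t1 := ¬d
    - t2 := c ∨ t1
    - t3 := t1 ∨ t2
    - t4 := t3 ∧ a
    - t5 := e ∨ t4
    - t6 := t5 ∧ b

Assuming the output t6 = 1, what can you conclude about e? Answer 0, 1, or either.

either

Both values of e occur among assignments with t6 = 1:
  e=0: a=1, b=1, c=0, d=0, e=0
  e=1: a=0, b=1, c=0, d=0, e=1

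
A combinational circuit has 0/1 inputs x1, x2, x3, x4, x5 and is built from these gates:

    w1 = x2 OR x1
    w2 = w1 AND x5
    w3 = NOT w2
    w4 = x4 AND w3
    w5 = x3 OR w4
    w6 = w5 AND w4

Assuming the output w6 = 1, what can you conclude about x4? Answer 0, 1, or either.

1

w6 = w5 AND w4 must be 1, so both w5 = 1 and w4 = 1.
Every assignment with w6 = 1 has x4 = 1; there are 10 such assignment(s).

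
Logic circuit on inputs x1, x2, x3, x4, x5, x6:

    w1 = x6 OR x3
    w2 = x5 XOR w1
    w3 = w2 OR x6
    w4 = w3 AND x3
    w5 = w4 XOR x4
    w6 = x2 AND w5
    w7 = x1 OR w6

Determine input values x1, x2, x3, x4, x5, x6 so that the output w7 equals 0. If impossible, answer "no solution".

x1=0, x2=1, x3=0, x4=0, x5=1, x6=1

w7 = x1 OR w6 must be 0, so both x1 = 0 and w6 = 0.
w6 = x2 AND w5 must be 0, so at least one of x2, w5 is 0.
Check with x1=0, x2=1, x3=0, x4=0, x5=1, x6=1:
w1 = x6 OR x3 = 1 OR 0 = 1
w2 = x5 XOR w1 = 1 XOR 1 = 0
w3 = w2 OR x6 = 0 OR 1 = 1
w4 = w3 AND x3 = 1 AND 0 = 0
w5 = w4 XOR x4 = 0 XOR 0 = 0
w6 = x2 AND w5 = 1 AND 0 = 0
w7 = x1 OR w6 = 0 OR 0 = 0
So w7 = 0 as required.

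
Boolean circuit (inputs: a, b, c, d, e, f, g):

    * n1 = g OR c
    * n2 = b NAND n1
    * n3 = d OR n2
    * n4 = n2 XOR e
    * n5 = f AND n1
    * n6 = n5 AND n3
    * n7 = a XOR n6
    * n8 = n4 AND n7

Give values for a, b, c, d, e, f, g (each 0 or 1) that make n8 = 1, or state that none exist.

n8 = n4 AND n7 must be 1, so both n4 = 1 and n7 = 1.
n4 = n2 XOR e must be 1, so n2 and e differ.
n7 = a XOR n6 must be 1, so a and n6 differ.
Check with a=1, b=0, c=0, d=1, e=0, f=1, g=0:
n1 = g OR c = 0 OR 0 = 0
n2 = b NAND n1 = 0 NAND 0 = 1
n3 = d OR n2 = 1 OR 1 = 1
n4 = n2 XOR e = 1 XOR 0 = 1
n5 = f AND n1 = 1 AND 0 = 0
n6 = n5 AND n3 = 0 AND 1 = 0
n7 = a XOR n6 = 1 XOR 0 = 1
n8 = n4 AND n7 = 1 AND 1 = 1
So n8 = 1 as required.

a=1, b=0, c=0, d=1, e=0, f=1, g=0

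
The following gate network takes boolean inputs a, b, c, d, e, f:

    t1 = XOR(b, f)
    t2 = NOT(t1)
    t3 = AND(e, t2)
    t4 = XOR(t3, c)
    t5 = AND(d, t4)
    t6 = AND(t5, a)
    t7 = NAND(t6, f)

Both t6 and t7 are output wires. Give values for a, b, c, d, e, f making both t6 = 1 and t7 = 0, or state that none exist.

a=1, b=0, c=1, d=1, e=1, f=1

Check with a=1, b=0, c=1, d=1, e=1, f=1:
t1 = XOR(b, f) = XOR(0, 1) = 1
t2 = NOT(t1) = NOT 1 = 0
t3 = AND(e, t2) = AND(1, 0) = 0
t4 = XOR(t3, c) = XOR(0, 1) = 1
t5 = AND(d, t4) = AND(1, 1) = 1
t6 = AND(t5, a) = AND(1, 1) = 1
t7 = NAND(t6, f) = NAND(1, 1) = 0
So t6 = 1 and t7 = 0.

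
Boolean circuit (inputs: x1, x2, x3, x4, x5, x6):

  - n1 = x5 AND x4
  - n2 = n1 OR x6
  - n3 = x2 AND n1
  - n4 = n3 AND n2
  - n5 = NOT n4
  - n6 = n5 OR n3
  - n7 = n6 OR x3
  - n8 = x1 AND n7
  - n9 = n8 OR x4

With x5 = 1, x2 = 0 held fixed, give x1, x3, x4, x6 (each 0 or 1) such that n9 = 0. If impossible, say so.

x1=0, x3=1, x4=0, x6=1

Check with x5 = 1, x2 = 0 and x1=0, x3=1, x4=0, x6=1:
n1 = x5 AND x4 = 1 AND 0 = 0
n2 = n1 OR x6 = 0 OR 1 = 1
n3 = x2 AND n1 = 0 AND 0 = 0
n4 = n3 AND n2 = 0 AND 1 = 0
n5 = NOT n4 = NOT 0 = 1
n6 = n5 OR n3 = 1 OR 0 = 1
n7 = n6 OR x3 = 1 OR 1 = 1
n8 = x1 AND n7 = 0 AND 1 = 0
n9 = n8 OR x4 = 0 OR 0 = 0
So n9 = 0.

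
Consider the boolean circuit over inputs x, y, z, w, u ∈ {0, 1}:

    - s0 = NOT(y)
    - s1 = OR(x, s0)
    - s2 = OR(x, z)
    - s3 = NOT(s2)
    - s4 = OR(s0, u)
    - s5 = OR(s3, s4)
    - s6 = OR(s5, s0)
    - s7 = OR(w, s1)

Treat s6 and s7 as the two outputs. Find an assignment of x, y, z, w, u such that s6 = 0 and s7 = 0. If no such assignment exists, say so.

x=0 y=1 z=1 w=0 u=0

Check with x=0 y=1 z=1 w=0 u=0:
s0 = NOT(y) = NOT 1 = 0
s1 = OR(x, s0) = OR(0, 0) = 0
s2 = OR(x, z) = OR(0, 1) = 1
s3 = NOT(s2) = NOT 1 = 0
s4 = OR(s0, u) = OR(0, 0) = 0
s5 = OR(s3, s4) = OR(0, 0) = 0
s6 = OR(s5, s0) = OR(0, 0) = 0
s7 = OR(w, s1) = OR(0, 0) = 0
So s6 = 0 and s7 = 0.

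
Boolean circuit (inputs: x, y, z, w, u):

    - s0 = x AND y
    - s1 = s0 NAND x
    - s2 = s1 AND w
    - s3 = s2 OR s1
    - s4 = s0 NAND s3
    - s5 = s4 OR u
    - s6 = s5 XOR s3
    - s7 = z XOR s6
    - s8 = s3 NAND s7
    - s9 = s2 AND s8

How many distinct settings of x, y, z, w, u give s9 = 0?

s9 = s2 AND s8 must be 0, so at least one of s2, s8 is 0.
Enumerating the 32 input combinations, 26 give s9 = 0 and 6 give s9 = 1.

26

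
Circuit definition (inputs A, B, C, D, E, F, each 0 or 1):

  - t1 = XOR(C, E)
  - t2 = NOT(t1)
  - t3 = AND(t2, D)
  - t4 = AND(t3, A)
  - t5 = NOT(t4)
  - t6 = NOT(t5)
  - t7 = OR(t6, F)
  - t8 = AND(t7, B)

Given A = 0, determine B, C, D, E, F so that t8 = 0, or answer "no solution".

t8 = AND(t7, B) must be 0, so at least one of t7, B is 0.
Check with A = 0 and B=0, C=0, D=0, E=1, F=1:
t1 = XOR(C, E) = XOR(0, 1) = 1
t2 = NOT(t1) = NOT 1 = 0
t3 = AND(t2, D) = AND(0, 0) = 0
t4 = AND(t3, A) = AND(0, 0) = 0
t5 = NOT(t4) = NOT 0 = 1
t6 = NOT(t5) = NOT 1 = 0
t7 = OR(t6, F) = OR(0, 1) = 1
t8 = AND(t7, B) = AND(1, 0) = 0
So t8 = 0.

B=0 C=0 D=0 E=1 F=1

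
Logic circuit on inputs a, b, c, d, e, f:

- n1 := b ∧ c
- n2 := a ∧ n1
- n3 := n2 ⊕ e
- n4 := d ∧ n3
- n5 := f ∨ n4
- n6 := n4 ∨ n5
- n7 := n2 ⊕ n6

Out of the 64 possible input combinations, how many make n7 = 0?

26

n7 = n2 ⊕ n6 must be 0, so n2 and n6 are equal.
Enumerating the 64 input combinations, 26 give n7 = 0 and 38 give n7 = 1.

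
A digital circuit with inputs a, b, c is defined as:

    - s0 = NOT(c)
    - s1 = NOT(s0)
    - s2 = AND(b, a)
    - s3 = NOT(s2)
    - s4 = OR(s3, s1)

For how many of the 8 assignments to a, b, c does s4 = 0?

s4 = OR(s3, s1) must be 0, so both s3 = 0 and s1 = 0.
s3 = NOT(s2) must be 0, so s2 = 1.
Enumerating the 8 input combinations, 1 give s4 = 0 and 7 give s4 = 1.

1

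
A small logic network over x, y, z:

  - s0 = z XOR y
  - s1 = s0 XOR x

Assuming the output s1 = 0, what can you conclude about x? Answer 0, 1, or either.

Both values of x occur among assignments with s1 = 0:
  x=0: x=0, y=0, z=0
  x=1: x=1, y=0, z=1

either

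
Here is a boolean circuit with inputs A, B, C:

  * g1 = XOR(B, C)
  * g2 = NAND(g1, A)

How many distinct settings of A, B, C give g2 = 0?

g2 = NAND(g1, A) must be 0, so both g1 = 1 and A = 1.
g1 = XOR(B, C) must be 1, so B and C differ.
Satisfying assignments:
  A=1, B=0, C=1
  A=1, B=1, C=0

2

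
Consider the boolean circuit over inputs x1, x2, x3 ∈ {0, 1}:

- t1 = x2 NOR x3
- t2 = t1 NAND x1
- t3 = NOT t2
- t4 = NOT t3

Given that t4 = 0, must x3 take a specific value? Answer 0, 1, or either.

0

t4 = NOT t3 must be 0, so t3 = 1.
Every assignment with t4 = 0 has x3 = 0; there are 1 such assignment(s).
  x1=1, x2=0, x3=0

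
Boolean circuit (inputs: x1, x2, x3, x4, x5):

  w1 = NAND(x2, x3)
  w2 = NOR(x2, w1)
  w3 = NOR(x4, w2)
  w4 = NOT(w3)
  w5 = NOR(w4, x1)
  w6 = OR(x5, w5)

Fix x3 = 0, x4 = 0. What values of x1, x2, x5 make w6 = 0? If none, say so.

x1=1 x2=0 x5=0

Check with x3 = 0, x4 = 0 and x1=1, x2=0, x5=0:
w1 = NAND(x2, x3) = NAND(0, 0) = 1
w2 = NOR(x2, w1) = NOR(0, 1) = 0
w3 = NOR(x4, w2) = NOR(0, 0) = 1
w4 = NOT(w3) = NOT 1 = 0
w5 = NOR(w4, x1) = NOR(0, 1) = 0
w6 = OR(x5, w5) = OR(0, 0) = 0
So w6 = 0.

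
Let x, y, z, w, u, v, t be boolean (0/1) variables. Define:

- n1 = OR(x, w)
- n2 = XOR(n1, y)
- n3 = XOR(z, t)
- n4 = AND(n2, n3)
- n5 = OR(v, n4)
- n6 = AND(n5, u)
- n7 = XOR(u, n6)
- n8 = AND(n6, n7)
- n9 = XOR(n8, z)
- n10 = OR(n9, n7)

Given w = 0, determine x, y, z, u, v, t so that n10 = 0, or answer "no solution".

Check with w = 0 and x=0, y=1, z=0, u=1, v=0, t=1:
n1 = OR(x, w) = OR(0, 0) = 0
n2 = XOR(n1, y) = XOR(0, 1) = 1
n3 = XOR(z, t) = XOR(0, 1) = 1
n4 = AND(n2, n3) = AND(1, 1) = 1
n5 = OR(v, n4) = OR(0, 1) = 1
n6 = AND(n5, u) = AND(1, 1) = 1
n7 = XOR(u, n6) = XOR(1, 1) = 0
n8 = AND(n6, n7) = AND(1, 0) = 0
n9 = XOR(n8, z) = XOR(0, 0) = 0
n10 = OR(n9, n7) = OR(0, 0) = 0
So n10 = 0.

x=0, y=1, z=0, u=1, v=0, t=1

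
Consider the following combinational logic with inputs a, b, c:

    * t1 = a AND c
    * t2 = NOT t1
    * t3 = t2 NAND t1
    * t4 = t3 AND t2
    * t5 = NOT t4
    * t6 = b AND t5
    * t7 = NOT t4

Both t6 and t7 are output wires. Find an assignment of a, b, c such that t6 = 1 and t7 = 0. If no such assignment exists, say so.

no solution exists

Across all 8 input combinations, none give both t6 = 1 and t7 = 0.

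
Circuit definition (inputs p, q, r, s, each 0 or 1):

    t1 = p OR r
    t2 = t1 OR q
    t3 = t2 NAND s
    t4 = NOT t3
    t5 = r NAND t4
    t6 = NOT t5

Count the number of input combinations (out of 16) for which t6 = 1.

4

t6 = NOT t5 must be 1, so t5 = 0.
Satisfying assignments:
  p=0, q=0, r=1, s=1
  p=0, q=1, r=1, s=1
  p=1, q=0, r=1, s=1
  p=1, q=1, r=1, s=1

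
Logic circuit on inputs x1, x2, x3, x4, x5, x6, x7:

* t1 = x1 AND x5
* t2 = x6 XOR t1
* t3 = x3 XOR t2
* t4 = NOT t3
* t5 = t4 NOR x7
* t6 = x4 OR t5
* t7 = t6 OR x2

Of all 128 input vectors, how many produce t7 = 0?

t7 = t6 OR x2 must be 0, so both t6 = 0 and x2 = 0.
t6 = x4 OR t5 must be 0, so both x4 = 0 and t5 = 0.
Enumerating the 128 input combinations, 24 give t7 = 0 and 104 give t7 = 1.

24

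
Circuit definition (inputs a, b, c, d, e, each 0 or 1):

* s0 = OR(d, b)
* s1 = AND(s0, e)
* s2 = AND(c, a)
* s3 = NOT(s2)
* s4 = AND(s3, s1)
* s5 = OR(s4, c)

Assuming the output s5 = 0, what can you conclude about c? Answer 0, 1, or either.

0

s5 = OR(s4, c) must be 0, so both s4 = 0 and c = 0.
s4 = AND(s3, s1) must be 0, so at least one of s3, s1 is 0.
Every assignment with s5 = 0 has c = 0; there are 10 such assignment(s).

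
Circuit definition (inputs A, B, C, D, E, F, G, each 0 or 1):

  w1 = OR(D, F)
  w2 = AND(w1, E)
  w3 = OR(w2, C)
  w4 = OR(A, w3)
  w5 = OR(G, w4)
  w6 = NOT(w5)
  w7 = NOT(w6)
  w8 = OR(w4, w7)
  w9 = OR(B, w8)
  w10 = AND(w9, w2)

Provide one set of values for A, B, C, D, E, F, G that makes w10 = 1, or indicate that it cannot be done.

w10 = AND(w9, w2) must be 1, so both w9 = 1 and w2 = 1.
w9 = OR(B, w8) must be 1, so at least one of B, w8 is 1.
w2 = AND(w1, E) must be 1, so both w1 = 1 and E = 1.
Check with A=0, B=1, C=0, D=1, E=1, F=1, G=1:
w1 = OR(D, F) = OR(1, 1) = 1
w2 = AND(w1, E) = AND(1, 1) = 1
w3 = OR(w2, C) = OR(1, 0) = 1
w4 = OR(A, w3) = OR(0, 1) = 1
w5 = OR(G, w4) = OR(1, 1) = 1
w6 = NOT(w5) = NOT 1 = 0
w7 = NOT(w6) = NOT 0 = 1
w8 = OR(w4, w7) = OR(1, 1) = 1
w9 = OR(B, w8) = OR(1, 1) = 1
w10 = AND(w9, w2) = AND(1, 1) = 1
So w10 = 1 as required.

A=0, B=1, C=0, D=1, E=1, F=1, G=1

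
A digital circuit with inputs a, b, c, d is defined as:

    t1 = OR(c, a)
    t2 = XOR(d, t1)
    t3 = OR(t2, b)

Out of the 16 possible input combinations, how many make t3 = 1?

t3 = OR(t2, b) must be 1, so at least one of t2, b is 1.
Enumerating the 16 input combinations, 12 give t3 = 1 and 4 give t3 = 0.

12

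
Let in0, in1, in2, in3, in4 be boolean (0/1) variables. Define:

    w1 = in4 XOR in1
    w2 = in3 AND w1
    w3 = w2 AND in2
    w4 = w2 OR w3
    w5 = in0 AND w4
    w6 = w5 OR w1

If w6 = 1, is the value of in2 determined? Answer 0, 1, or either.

either

Both values of in2 occur among assignments with w6 = 1:
  in2=0: in0=0, in1=0, in2=0, in3=0, in4=1
  in2=1: in0=0, in1=0, in2=1, in3=0, in4=1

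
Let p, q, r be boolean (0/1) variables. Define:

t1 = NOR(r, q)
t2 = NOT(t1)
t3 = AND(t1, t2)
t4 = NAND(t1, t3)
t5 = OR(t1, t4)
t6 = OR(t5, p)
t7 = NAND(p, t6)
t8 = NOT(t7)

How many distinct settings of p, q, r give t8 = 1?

4

t8 = NOT(t7) must be 1, so t7 = 0.
t7 = NAND(p, t6) must be 0, so both p = 1 and t6 = 1.
t6 = OR(t5, p) must be 1, so at least one of t5, p is 1.
Satisfying assignments:
  p=1, q=0, r=0
  p=1, q=0, r=1
  p=1, q=1, r=0
  p=1, q=1, r=1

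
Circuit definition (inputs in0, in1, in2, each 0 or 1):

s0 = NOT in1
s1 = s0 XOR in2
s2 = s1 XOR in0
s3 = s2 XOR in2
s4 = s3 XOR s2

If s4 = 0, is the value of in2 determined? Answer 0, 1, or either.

s4 = s3 XOR s2 must be 0, so s3 and s2 are equal.
Every assignment with s4 = 0 has in2 = 0; there are 4 such assignment(s).
  in0=0, in1=0, in2=0
  in0=0, in1=1, in2=0
  in0=1, in1=0, in2=0
  in0=1, in1=1, in2=0

0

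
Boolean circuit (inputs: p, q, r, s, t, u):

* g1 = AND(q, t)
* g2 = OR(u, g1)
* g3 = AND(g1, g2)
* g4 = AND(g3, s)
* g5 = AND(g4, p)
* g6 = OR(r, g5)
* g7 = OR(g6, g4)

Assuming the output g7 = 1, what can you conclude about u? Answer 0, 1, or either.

Both values of u occur among assignments with g7 = 1:
  u=0: p=0, q=0, r=1, s=0, t=0, u=0
  u=1: p=0, q=0, r=1, s=0, t=0, u=1

either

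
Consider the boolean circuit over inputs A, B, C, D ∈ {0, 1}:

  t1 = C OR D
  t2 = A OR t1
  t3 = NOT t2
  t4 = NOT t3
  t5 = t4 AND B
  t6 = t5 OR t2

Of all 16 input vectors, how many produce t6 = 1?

14

t6 = t5 OR t2 must be 1, so at least one of t5, t2 is 1.
Enumerating the 16 input combinations, 14 give t6 = 1 and 2 give t6 = 0.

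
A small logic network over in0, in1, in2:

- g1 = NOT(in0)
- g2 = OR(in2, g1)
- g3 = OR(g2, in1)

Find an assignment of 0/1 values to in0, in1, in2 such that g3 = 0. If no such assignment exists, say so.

g3 = OR(g2, in1) must be 0, so both g2 = 0 and in1 = 0.
Check with in0=1 in1=0 in2=0:
g1 = NOT(in0) = NOT 1 = 0
g2 = OR(in2, g1) = OR(0, 0) = 0
g3 = OR(g2, in1) = OR(0, 0) = 0
So g3 = 0 as required.

in0=1 in1=0 in2=0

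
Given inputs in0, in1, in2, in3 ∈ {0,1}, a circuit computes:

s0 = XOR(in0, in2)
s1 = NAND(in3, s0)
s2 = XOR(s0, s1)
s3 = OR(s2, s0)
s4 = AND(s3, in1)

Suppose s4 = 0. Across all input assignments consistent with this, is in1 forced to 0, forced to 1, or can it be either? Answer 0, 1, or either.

s4 = AND(s3, in1) must be 0, so at least one of s3, in1 is 0.
Every assignment with s4 = 0 has in1 = 0; there are 8 such assignment(s).

0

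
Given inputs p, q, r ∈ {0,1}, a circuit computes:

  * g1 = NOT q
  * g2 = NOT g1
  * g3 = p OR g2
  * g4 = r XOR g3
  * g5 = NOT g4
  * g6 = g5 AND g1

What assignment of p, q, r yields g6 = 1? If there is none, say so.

p=1, q=0, r=1

Check with p=1, q=0, r=1:
g1 = NOT q = NOT 0 = 1
g2 = NOT g1 = NOT 1 = 0
g3 = p OR g2 = 1 OR 0 = 1
g4 = r XOR g3 = 1 XOR 1 = 0
g5 = NOT g4 = NOT 0 = 1
g6 = g5 AND g1 = 1 AND 1 = 1
So g6 = 1 as required.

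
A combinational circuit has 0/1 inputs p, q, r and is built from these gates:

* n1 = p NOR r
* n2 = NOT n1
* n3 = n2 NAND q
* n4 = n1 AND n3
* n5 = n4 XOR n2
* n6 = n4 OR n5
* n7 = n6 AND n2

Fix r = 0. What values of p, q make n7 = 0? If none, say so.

n7 = n6 AND n2 must be 0, so at least one of n6, n2 is 0.
Check with r = 0 and p=0, q=0:
n1 = p NOR r = 0 NOR 0 = 1
n2 = NOT n1 = NOT 1 = 0
n3 = n2 NAND q = 0 NAND 0 = 1
n4 = n1 AND n3 = 1 AND 1 = 1
n5 = n4 XOR n2 = 1 XOR 0 = 1
n6 = n4 OR n5 = 1 OR 1 = 1
n7 = n6 AND n2 = 1 AND 0 = 0
So n7 = 0.

p=0, q=0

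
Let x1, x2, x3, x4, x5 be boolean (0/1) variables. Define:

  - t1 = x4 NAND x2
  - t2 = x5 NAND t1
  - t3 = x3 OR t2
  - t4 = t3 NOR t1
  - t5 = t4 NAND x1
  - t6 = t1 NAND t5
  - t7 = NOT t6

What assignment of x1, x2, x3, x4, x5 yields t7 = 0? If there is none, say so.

t7 = NOT t6 must be 0, so t6 = 1.
Check with x1=0, x2=1, x3=0, x4=1, x5=0:
t1 = x4 NAND x2 = 1 NAND 1 = 0
t2 = x5 NAND t1 = 0 NAND 0 = 1
t3 = x3 OR t2 = 0 OR 1 = 1
t4 = t3 NOR t1 = 1 NOR 0 = 0
t5 = t4 NAND x1 = 0 NAND 0 = 1
t6 = t1 NAND t5 = 0 NAND 1 = 1
t7 = NOT t6 = NOT 1 = 0
So t7 = 0 as required.

x1=0, x2=1, x3=0, x4=1, x5=0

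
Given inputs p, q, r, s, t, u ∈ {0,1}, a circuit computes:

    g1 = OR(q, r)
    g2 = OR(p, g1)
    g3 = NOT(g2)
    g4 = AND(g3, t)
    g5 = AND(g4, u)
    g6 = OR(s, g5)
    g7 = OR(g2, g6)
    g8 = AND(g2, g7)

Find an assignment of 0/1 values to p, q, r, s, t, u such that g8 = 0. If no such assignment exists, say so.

g8 = AND(g2, g7) must be 0, so at least one of g2, g7 is 0.
Check with p=0, q=0, r=0, s=0, t=0, u=1:
g1 = OR(q, r) = OR(0, 0) = 0
g2 = OR(p, g1) = OR(0, 0) = 0
g3 = NOT(g2) = NOT 0 = 1
g4 = AND(g3, t) = AND(1, 0) = 0
g5 = AND(g4, u) = AND(0, 1) = 0
g6 = OR(s, g5) = OR(0, 0) = 0
g7 = OR(g2, g6) = OR(0, 0) = 0
g8 = AND(g2, g7) = AND(0, 0) = 0
So g8 = 0 as required.

p=0, q=0, r=0, s=0, t=0, u=1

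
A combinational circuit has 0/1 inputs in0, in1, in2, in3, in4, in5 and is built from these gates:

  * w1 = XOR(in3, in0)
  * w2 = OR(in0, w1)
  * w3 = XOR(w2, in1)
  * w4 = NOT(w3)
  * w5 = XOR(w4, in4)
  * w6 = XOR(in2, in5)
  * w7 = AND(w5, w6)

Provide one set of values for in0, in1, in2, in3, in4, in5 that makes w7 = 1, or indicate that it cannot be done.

in0=1, in1=1, in2=0, in3=1, in4=0, in5=1

Check with in0=1, in1=1, in2=0, in3=1, in4=0, in5=1:
w1 = XOR(in3, in0) = XOR(1, 1) = 0
w2 = OR(in0, w1) = OR(1, 0) = 1
w3 = XOR(w2, in1) = XOR(1, 1) = 0
w4 = NOT(w3) = NOT 0 = 1
w5 = XOR(w4, in4) = XOR(1, 0) = 1
w6 = XOR(in2, in5) = XOR(0, 1) = 1
w7 = AND(w5, w6) = AND(1, 1) = 1
So w7 = 1 as required.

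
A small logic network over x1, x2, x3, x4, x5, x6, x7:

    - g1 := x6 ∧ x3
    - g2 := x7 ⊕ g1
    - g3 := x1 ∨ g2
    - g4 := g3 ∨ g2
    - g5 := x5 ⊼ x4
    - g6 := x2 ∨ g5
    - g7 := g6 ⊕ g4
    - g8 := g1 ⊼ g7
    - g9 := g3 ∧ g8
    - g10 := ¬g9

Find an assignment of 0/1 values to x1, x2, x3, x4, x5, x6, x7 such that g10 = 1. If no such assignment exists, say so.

x1=0, x2=1, x3=0, x4=0, x5=1, x6=0, x7=0

g10 = ¬g9 must be 1, so g9 = 0.
Check with x1=0, x2=1, x3=0, x4=0, x5=1, x6=0, x7=0:
g1 = x6 ∧ x3 = 0 ∧ 0 = 0
g2 = x7 ⊕ g1 = 0 ⊕ 0 = 0
g3 = x1 ∨ g2 = 0 ∨ 0 = 0
g4 = g3 ∨ g2 = 0 ∨ 0 = 0
g5 = x5 ⊼ x4 = 1 ⊼ 0 = 1
g6 = x2 ∨ g5 = 1 ∨ 1 = 1
g7 = g6 ⊕ g4 = 1 ⊕ 0 = 1
g8 = g1 ⊼ g7 = 0 ⊼ 1 = 1
g9 = g3 ∧ g8 = 0 ∧ 1 = 0
g10 = ¬g9 = ¬0 = 1
So g10 = 1 as required.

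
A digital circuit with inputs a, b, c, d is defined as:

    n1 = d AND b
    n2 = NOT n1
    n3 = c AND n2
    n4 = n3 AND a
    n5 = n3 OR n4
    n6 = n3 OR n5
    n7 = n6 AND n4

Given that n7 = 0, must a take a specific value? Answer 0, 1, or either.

either

Both values of a occur among assignments with n7 = 0:
  a=0: a=0, b=0, c=0, d=0
  a=1: a=1, b=0, c=0, d=0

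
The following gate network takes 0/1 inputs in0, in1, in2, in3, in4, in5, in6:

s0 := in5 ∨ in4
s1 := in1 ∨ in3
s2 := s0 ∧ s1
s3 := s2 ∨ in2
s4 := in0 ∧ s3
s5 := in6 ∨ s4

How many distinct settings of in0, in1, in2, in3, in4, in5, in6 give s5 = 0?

39

s5 = in6 ∨ s4 must be 0, so both in6 = 0 and s4 = 0.
s4 = in0 ∧ s3 must be 0, so at least one of in0, s3 is 0.
Enumerating the 128 input combinations, 39 give s5 = 0 and 89 give s5 = 1.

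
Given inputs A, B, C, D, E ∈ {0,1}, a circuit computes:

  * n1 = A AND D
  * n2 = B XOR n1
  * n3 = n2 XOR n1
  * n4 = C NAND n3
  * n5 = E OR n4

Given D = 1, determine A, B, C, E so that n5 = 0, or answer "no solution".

A=0, B=1, C=1, E=0

Check with D = 1 and A=0, B=1, C=1, E=0:
n1 = A AND D = 0 AND 1 = 0
n2 = B XOR n1 = 1 XOR 0 = 1
n3 = n2 XOR n1 = 1 XOR 0 = 1
n4 = C NAND n3 = 1 NAND 1 = 0
n5 = E OR n4 = 0 OR 0 = 0
So n5 = 0.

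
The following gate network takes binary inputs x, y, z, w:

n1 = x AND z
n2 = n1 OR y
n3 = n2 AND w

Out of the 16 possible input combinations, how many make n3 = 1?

n3 = n2 AND w must be 1, so both n2 = 1 and w = 1.
n2 = n1 OR y must be 1, so at least one of n1, y is 1.
Enumerating the 16 input combinations, 5 give n3 = 1 and 11 give n3 = 0.

5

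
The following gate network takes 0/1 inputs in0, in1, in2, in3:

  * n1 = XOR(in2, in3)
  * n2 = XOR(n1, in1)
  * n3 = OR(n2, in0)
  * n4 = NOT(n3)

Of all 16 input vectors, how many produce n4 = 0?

12

n4 = NOT(n3) must be 0, so n3 = 1.
n3 = OR(n2, in0) must be 1, so at least one of n2, in0 is 1.
Enumerating the 16 input combinations, 12 give n4 = 0 and 4 give n4 = 1.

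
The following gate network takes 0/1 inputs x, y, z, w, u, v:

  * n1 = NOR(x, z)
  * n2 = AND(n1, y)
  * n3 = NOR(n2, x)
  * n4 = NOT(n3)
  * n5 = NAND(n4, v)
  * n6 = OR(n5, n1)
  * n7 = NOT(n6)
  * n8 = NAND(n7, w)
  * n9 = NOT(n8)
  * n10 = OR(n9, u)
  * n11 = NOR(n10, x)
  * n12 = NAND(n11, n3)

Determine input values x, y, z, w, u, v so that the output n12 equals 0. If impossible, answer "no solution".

Check with x=0, y=1, z=1, w=1, u=0, v=0:
n1 = NOR(x, z) = NOR(0, 1) = 0
n2 = AND(n1, y) = AND(0, 1) = 0
n3 = NOR(n2, x) = NOR(0, 0) = 1
n4 = NOT(n3) = NOT 1 = 0
n5 = NAND(n4, v) = NAND(0, 0) = 1
n6 = OR(n5, n1) = OR(1, 0) = 1
n7 = NOT(n6) = NOT 1 = 0
n8 = NAND(n7, w) = NAND(0, 1) = 1
n9 = NOT(n8) = NOT 1 = 0
n10 = OR(n9, u) = OR(0, 0) = 0
n11 = NOR(n10, x) = NOR(0, 0) = 1
n12 = NAND(n11, n3) = NAND(1, 1) = 0
So n12 = 0 as required.

x=0, y=1, z=1, w=1, u=0, v=0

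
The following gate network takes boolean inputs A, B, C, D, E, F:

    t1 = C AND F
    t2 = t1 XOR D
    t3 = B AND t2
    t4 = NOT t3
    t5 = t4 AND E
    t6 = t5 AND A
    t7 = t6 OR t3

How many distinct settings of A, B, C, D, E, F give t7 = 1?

t7 = t6 OR t3 must be 1, so at least one of t6, t3 is 1.
Enumerating the 64 input combinations, 28 give t7 = 1 and 36 give t7 = 0.

28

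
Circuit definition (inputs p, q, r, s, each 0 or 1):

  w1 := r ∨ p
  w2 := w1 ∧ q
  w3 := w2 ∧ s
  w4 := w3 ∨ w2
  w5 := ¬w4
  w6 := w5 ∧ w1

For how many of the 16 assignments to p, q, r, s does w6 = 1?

6

w6 = w5 ∧ w1 must be 1, so both w5 = 1 and w1 = 1.
Satisfying assignments:
  p=0, q=0, r=1, s=0
  p=0, q=0, r=1, s=1
  p=1, q=0, r=0, s=0
  p=1, q=0, r=0, s=1
  p=1, q=0, r=1, s=0
  p=1, q=0, r=1, s=1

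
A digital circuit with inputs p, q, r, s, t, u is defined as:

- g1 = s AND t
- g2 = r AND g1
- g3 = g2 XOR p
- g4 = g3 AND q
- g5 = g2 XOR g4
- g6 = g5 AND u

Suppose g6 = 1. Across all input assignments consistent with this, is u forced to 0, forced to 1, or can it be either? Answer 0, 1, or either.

g6 = g5 AND u must be 1, so both g5 = 1 and u = 1.
g5 = g2 XOR g4 must be 1, so g2 and g4 differ.
Every assignment with g6 = 1 has u = 1; there are 10 such assignment(s).

1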